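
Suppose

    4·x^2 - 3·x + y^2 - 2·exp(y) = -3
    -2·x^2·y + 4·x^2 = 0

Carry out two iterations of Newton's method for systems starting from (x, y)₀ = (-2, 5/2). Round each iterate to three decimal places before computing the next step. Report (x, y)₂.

(-1.167, 2.104)

At (-2, 5/2): F = (6.88501, -4.000).
Jacobian J = [[8·x - 3, 2·y - 2·exp(y)], [-4·x·y + 8·x, -2·x^2]].
At the point, J = [[-19.000, -19.36499], [4.000, -8.000]] (det J = 229.45995).
Solving J·Δ = −F gives Δ = (0.578, -0.211).
Then the next iterate is (x, y)₁ = (-1.422, 2.289).
Round to (-1.422, 2.289) and repeat: F = (0.86372, -1.16876), J = [[-14.376, -15.15214], [1.64383, -4.04417]].
Δ = (0.255, -0.185), so (x, y)₂ = (-1.167, 2.104).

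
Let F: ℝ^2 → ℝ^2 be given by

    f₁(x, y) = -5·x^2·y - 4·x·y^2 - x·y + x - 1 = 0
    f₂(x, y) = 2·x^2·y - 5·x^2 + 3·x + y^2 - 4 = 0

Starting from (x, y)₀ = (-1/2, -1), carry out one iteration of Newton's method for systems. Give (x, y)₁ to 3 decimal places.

At (-1/2, -1): F = (1.250, -6.250).
Jacobian J = [[-10·x·y - 4·y^2 - y + 1, -5·x^2 - 8·x·y - x], [4·x·y - 10·x + 3, 2·x^2 + 2·y]].
At the point, J = [[-7.000, -4.750], [10.000, -1.500]] (det J = 58.000).
Solving J·Δ = −F gives Δ = (0.544, -0.539).
Then the next iterate is (x, y)₁ = (0.044, -1.539).

(0.044, -1.539)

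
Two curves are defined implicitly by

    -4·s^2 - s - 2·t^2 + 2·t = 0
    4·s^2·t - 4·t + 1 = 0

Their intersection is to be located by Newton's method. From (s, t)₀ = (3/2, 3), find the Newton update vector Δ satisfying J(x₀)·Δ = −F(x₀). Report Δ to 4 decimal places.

(-0.1610, -2.0407)

At (3/2, 3): F = (-22.5000, 16.0000).
Jacobian J = [[-8·s - 1, -4·t + 2], [8·s·t, 4·s^2 - 4]].
At the point, J = [[-13.0000, -10.0000], [36.0000, 5.0000]] (det J = 295.0000).
Solving J·Δ = −F gives Δ = (-0.1610, -2.0407).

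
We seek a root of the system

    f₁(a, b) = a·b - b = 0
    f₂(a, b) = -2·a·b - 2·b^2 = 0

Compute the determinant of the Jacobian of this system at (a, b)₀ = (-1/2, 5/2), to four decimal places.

-30.0000

J = [[b, a - 1], [-2·b, -2·a - 4·b]].
At the point, J = [[2.5000, -1.5000], [-5.0000, -9.0000]].
det J = -30.0000.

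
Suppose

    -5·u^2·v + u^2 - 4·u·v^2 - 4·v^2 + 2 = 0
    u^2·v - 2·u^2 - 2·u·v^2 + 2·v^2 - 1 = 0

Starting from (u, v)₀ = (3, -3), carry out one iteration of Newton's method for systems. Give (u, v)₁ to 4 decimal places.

(2.0407, -1.9106)

At (3, -3): F = (2.0000, -82.0000).
Jacobian J = [[-10·u·v + 2·u - 4·v^2, -5·u^2 - 8·u·v - 8·v], [2·u·v - 4·u - 2·v^2, u^2 - 4·u·v + 4·v]].
At the point, J = [[60.0000, 51.0000], [-48.0000, 33.0000]] (det J = 4428.0000).
Solving J·Δ = −F gives Δ = (-0.9593, 1.0894).
Then the next iterate is (u, v)₁ = (2.0407, -1.9106).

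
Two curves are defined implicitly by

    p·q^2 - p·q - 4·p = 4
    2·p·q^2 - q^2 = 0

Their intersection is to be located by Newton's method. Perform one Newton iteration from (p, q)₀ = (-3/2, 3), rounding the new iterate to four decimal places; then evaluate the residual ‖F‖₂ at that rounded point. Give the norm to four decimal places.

10.0982

At (-3/2, 3): F = (-7.0000, -36.0000).
Jacobian J = [[q^2 - q - 4, 2·p·q - p], [2·q^2, 4·p·q - 2·q]].
At the point, J = [[2.0000, -7.5000], [18.0000, -24.0000]] (det J = 87.0000).
Solving J·Δ = −F gives Δ = (1.1724, -0.6207).
Then the next iterate is (p, q)₁ = (-0.3276, 2.3793).
Re-evaluating at (-0.3276, 2.3793): F = (-3.764707, -9.370201), so ‖F‖₂ = 10.0982.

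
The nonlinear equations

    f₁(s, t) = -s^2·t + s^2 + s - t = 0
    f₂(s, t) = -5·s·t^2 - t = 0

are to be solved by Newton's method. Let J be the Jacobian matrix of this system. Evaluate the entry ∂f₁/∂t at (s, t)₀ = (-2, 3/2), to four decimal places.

-5.0000

∂f₁/∂t = -s^2 - 1.
At (-2, 3/2) this is -5.0000.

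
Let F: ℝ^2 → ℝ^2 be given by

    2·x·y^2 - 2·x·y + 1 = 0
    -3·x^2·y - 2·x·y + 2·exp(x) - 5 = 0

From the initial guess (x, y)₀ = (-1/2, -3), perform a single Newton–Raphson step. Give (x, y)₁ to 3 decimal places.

(-2.067, 3.945)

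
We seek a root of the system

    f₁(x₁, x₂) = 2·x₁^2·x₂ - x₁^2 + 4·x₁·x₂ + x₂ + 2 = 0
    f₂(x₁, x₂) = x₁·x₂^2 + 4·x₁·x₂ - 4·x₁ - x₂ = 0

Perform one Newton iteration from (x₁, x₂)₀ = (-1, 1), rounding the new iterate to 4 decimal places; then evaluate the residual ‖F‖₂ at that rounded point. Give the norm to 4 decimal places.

0.1750

At (-1, 1): F = (0.0000, -2.0000).
Jacobian J = [[4·x₁·x₂ - 2·x₁ + 4·x₂, 2·x₁^2 + 4·x₁ + 1], [x₂^2 + 4·x₂ - 4, 2·x₁·x₂ + 4·x₁ - 1]].
At the point, J = [[2.0000, -1.0000], [1.0000, -7.0000]] (det J = -13.0000).
Solving J·Δ = −F gives Δ = (-0.1538, -0.3077).
Then the next iterate is (x₁, x₂)₁ = (-1.1538, 0.6923).
Re-evaluating at (-1.1538, 0.6923): F = (0.009197, 0.174805), so ‖F‖₂ = 0.1750.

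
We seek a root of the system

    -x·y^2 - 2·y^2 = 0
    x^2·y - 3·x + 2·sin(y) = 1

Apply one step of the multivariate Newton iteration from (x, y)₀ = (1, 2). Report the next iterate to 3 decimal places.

At (1, 2): F = (-12.000, -0.18141).
Jacobian J = [[-y^2, -2·x·y - 4·y], [2·x·y - 3, x^2 + 2·cos(y)]].
At the point, J = [[-4.000, -12.000], [1.000, 0.16771]] (det J = 11.32917).
Solving J·Δ = −F gives Δ = (0.370, -1.123).
Then the next iterate is (x, y)₁ = (1.370, 0.877).

(1.370, 0.877)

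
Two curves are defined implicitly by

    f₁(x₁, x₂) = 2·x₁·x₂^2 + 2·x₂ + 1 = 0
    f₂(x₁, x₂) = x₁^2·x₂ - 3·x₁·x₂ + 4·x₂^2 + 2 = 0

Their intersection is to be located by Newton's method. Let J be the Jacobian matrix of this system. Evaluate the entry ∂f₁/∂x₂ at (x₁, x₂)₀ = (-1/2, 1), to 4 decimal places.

0.0000

∂f₁/∂x₂ = 4·x₁·x₂ + 2.
At (-1/2, 1) this is 0.0000.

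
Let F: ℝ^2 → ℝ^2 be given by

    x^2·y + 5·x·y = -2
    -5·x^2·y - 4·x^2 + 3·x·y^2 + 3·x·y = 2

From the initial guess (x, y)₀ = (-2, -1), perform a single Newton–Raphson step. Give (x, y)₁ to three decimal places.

At (-2, -1): F = (8.000, 2.000).
Jacobian J = [[2·x·y + 5·y, x^2 + 5·x], [-10·x·y - 8·x + 3·y^2 + 3·y, -5·x^2 + 6·x·y + 3·x]].
At the point, J = [[-1.000, -6.000], [-4.000, -14.000]] (det J = -10.000).
Solving J·Δ = −F gives Δ = (-10.000, 3.000).
Then the next iterate is (x, y)₁ = (-12.000, 2.000).

(-12.000, 2.000)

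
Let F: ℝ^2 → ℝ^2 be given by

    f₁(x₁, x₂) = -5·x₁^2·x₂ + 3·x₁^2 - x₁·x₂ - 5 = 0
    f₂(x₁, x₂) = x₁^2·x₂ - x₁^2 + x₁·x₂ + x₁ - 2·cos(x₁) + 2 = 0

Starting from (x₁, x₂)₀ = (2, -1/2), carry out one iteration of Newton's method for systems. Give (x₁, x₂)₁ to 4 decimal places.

At (2, -1/2): F = (18.0000, -2.167706).
Jacobian J = [[-10·x₁·x₂ + 6·x₁ - x₂, -5·x₁^2 - x₁], [2·x₁·x₂ - 2·x₁ + x₂ + 2·sin(x₁) + 1, x₁^2 + x₁]].
At the point, J = [[22.5000, -22.0000], [-3.681405, 6.0000]] (det J = 54.009087).
Solving J·Δ = −F gives Δ = (-1.1167, -0.3239).
Then the next iterate is (x₁, x₂)₁ = (0.8833, -0.8239).

(0.8833, -0.8239)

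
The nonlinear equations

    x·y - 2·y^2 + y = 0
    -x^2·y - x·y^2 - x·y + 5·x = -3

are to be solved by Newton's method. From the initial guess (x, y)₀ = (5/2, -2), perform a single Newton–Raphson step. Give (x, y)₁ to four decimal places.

(0.6365, -1.0197)

At (5/2, -2): F = (-15.0000, 23.0000).
Jacobian J = [[y, x - 4·y + 1], [-2·x·y - y^2 - y + 5, -x^2 - 2·x·y - x]].
At the point, J = [[-2.0000, 11.5000], [13.0000, 1.2500]] (det J = -152.0000).
Solving J·Δ = −F gives Δ = (-1.8635, 0.9803).
Then the next iterate is (x, y)₁ = (0.6365, -1.0197).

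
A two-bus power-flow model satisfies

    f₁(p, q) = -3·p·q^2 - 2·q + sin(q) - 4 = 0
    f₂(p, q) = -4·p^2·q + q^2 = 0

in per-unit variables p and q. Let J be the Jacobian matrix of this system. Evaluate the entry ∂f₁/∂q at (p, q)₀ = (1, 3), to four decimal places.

∂f₁/∂q = -6·p·q + cos(q) - 2.
At (1, 3) this is -20.9900.

-20.9900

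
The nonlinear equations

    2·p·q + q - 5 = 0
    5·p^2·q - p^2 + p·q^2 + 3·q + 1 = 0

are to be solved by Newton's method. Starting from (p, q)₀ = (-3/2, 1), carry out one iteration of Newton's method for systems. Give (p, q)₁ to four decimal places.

At (-3/2, 1): F = (-7.0000, 11.5000).
Jacobian J = [[2·q, 2·p + 1], [10·p·q - 2·p + q^2, 5·p^2 + 2·p·q + 3]].
At the point, J = [[2.0000, -2.0000], [-11.0000, 11.2500]] (det J = 0.5000).
Solving J·Δ = −F gives Δ = (111.5000, 108.0000).
Then the next iterate is (p, q)₁ = (110.0000, 109.0000).

(110.0000, 109.0000)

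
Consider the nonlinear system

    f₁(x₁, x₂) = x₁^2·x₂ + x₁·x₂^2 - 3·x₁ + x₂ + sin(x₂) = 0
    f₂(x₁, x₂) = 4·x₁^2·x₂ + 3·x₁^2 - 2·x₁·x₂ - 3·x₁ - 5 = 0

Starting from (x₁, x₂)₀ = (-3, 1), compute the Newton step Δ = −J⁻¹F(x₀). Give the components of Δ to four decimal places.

(3.0659, 1.6928)

At (-3, 1): F = (16.841471, 73.0000).
Jacobian J = [[2·x₁·x₂ + x₂^2 - 3, x₁^2 + 2·x₁·x₂ + cos(x₂) + 1], [8·x₁·x₂ + 6·x₁ - 2·x₂ - 3, 4·x₁^2 - 2·x₁]].
At the point, J = [[-8.0000, 4.540302], [-47.0000, 42.0000]] (det J = -122.605792).
Solving J·Δ = −F gives Δ = (3.0659, 1.6928).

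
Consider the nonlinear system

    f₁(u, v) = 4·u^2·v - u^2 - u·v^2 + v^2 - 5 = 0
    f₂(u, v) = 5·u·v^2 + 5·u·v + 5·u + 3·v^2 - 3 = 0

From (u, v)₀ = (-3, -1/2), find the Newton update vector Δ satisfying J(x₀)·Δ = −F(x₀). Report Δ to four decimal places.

(3.0303, -0.7121)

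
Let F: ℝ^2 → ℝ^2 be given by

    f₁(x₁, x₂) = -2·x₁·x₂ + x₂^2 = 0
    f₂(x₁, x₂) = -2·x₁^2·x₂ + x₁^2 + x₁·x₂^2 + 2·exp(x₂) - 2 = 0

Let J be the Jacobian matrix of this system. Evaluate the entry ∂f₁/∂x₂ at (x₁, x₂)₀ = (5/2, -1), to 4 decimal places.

-7.0000

∂f₁/∂x₂ = -2·x₁ + 2·x₂.
At (5/2, -1) this is -7.0000.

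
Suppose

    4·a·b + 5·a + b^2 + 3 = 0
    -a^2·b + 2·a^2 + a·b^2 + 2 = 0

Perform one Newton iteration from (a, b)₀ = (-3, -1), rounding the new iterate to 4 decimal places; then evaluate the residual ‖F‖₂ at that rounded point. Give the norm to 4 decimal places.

7.4344

At (-3, -1): F = (1.0000, 26.0000).
Jacobian J = [[4·b + 5, 4·a + 2·b], [-2·a·b + 4·a + b^2, -a^2 + 2·a·b]].
At the point, J = [[1.0000, -14.0000], [-17.0000, -3.0000]] (det J = -241.0000).
Solving J·Δ = −F gives Δ = (1.4979, 0.1784).
Then the next iterate is (a, b)₁ = (-1.5021, -0.8216).
Re-evaluating at (-1.5021, -0.8216): F = (1.101028, 7.352431), so ‖F‖₂ = 7.4344.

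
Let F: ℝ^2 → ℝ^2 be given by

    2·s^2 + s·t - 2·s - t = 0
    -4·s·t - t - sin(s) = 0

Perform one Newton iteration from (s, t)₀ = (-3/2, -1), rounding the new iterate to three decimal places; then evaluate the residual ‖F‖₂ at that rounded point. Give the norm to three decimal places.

At (-3/2, -1): F = (10.000, -4.00251).
Jacobian J = [[4·s + t - 2, s - 1], [-4·t - cos(s), -4·s - 1]].
At the point, J = [[-9.000, -2.500], [3.92926, 5.000]] (det J = -35.17684).
Solving J·Δ = −F gives Δ = (1.137, -0.093).
Then the next iterate is (s, t)₁ = (-0.363, -1.093).
Re-evaluating at (-0.363, -1.093): F = (2.47930, -0.13896), so ‖F‖₂ = 2.483.

2.483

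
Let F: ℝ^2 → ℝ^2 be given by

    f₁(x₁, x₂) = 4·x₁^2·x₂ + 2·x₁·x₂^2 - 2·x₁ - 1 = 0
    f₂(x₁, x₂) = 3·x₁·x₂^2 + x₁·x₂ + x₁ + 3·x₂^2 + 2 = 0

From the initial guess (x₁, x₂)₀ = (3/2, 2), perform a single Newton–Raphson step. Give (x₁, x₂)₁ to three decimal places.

At (3/2, 2): F = (26.000, 36.500).
Jacobian J = [[8·x₁·x₂ + 2·x₂^2 - 2, 4·x₁^2 + 4·x₁·x₂], [3·x₂^2 + x₂ + 1, 6·x₁·x₂ + x₁ + 6·x₂]].
At the point, J = [[30.000, 21.000], [15.000, 31.500]] (det J = 630.000).
Solving J·Δ = −F gives Δ = (-0.083, -1.119).
Then the next iterate is (x₁, x₂)₁ = (1.417, 0.881).

(1.417, 0.881)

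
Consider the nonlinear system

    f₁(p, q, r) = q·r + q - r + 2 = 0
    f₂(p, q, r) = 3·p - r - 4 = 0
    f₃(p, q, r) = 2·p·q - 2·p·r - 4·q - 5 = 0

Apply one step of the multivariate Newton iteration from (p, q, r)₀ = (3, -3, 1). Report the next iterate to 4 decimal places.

(1.5714, -1.0714, 0.7143)

At (3, -3, 1): F = (-5.0000, 4.0000, -17.0000).
Jacobian J = [[0, r + 1, q - 1], [3, 0, -1], [2·q - 2·r, 2·p - 4, -2·p]].
At the point, J = [[0.0000, 2.0000, -4.0000], [3.0000, 0.0000, -1.0000], [-8.0000, 2.0000, -6.0000]] (det J = 28.0000).
Solving J·Δ = −F gives Δ = (-1.4286, 1.9286, -0.2857).
Then the next iterate is (p, q, r)₁ = (1.5714, -1.0714, 0.7143).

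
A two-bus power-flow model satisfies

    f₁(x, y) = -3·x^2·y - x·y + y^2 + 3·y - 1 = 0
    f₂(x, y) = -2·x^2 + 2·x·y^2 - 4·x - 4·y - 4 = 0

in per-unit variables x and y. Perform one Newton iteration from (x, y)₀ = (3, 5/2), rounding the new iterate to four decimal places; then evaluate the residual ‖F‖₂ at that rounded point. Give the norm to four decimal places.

12.9374

At (3, 5/2): F = (-62.2500, -6.5000).
Jacobian J = [[-6·x·y - y, -3·x^2 - x + 2·y + 3], [-4·x + 2·y^2 - 4, 4·x·y - 4]].
At the point, J = [[-47.5000, -22.0000], [-3.5000, 26.0000]] (det J = -1312.0000).
Solving J·Δ = −F gives Δ = (-1.3426, 0.0693).
Then the next iterate is (x, y)₁ = (1.6574, 2.5693).
Re-evaluating at (1.6574, 2.5693): F = (-12.122562, -4.518752), so ‖F‖₂ = 12.9374.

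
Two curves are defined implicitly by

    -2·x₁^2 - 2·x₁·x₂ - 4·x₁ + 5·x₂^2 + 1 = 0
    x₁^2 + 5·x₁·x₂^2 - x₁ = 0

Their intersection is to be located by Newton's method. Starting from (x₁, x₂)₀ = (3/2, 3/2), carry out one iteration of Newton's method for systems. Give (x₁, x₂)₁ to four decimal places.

(0.8945, 1.0732)

At (3/2, 3/2): F = (-2.7500, 17.6250).
Jacobian J = [[-4·x₁ - 2·x₂ - 4, -2·x₁ + 10·x₂], [2·x₁ + 5·x₂^2 - 1, 10·x₁·x₂]].
At the point, J = [[-13.0000, 12.0000], [13.2500, 22.5000]] (det J = -451.5000).
Solving J·Δ = −F gives Δ = (-0.6055, -0.4268).
Then the next iterate is (x₁, x₂)₁ = (0.8945, 1.0732).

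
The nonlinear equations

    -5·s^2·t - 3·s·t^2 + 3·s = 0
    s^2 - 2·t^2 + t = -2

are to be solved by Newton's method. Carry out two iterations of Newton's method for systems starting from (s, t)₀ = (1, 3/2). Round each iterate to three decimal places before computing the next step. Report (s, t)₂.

At (1, 3/2): F = (-11.250, 0.000).
Jacobian J = [[-10·s·t - 3·t^2 + 3, -5·s^2 - 6·s·t], [2·s, -4·t + 1]].
At the point, J = [[-18.750, -14.000], [2.000, -5.000]] (det J = 121.750).
Solving J·Δ = −F gives Δ = (-0.462, -0.185).
Then the next iterate is (s, t)₁ = (0.538, 1.315).
Round to (0.538, 1.315) and repeat: F = (-3.08006, 0.14599), J = [[-9.26238, -5.69204], [1.076, -4.260]].
Δ = (-0.306, -0.043), so (s, t)₂ = (0.232, 1.272).

(0.232, 1.272)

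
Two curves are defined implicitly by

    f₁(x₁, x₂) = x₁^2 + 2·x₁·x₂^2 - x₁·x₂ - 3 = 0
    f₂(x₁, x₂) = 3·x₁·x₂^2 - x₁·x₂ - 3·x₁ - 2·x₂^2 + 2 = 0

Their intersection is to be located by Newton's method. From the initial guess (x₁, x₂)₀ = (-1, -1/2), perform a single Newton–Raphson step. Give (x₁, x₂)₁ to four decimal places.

(-38.0000, -11.8333)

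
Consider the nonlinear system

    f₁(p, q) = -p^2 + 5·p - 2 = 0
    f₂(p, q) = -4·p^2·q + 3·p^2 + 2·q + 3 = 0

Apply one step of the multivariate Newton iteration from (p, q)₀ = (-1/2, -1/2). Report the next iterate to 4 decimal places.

At (-1/2, -1/2): F = (-4.7500, 3.2500).
Jacobian J = [[-2·p + 5, 0], [-8·p·q + 6·p, -4·p^2 + 2]].
At the point, J = [[6.0000, 0.0000], [-5.0000, 1.0000]] (det J = 6.0000).
Solving J·Δ = −F gives Δ = (0.7917, 0.7083).
Then the next iterate is (p, q)₁ = (0.2917, 0.2083).

(0.2917, 0.2083)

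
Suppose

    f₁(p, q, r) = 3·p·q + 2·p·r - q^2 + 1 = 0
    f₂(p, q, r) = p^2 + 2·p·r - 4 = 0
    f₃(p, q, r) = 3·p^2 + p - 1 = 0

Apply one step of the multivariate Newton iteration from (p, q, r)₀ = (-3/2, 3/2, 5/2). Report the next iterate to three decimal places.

(-0.969, 1.198, -0.229)

At (-3/2, 3/2, 5/2): F = (-15.500, -9.250, 4.250).
Jacobian J = [[3·q + 2·r, 3·p - 2·q, 2·p], [2·p + 2·r, 0, 2·p], [6·p + 1, 0, 0]].
At the point, J = [[9.500, -7.500, -3.000], [2.000, 0.000, -3.000], [-8.000, 0.000, 0.000]] (det J = -180.000).
Solving J·Δ = −F gives Δ = (0.531, -0.302, -2.729).
Then the next iterate is (p, q, r)₁ = (-0.969, 1.198, -0.229).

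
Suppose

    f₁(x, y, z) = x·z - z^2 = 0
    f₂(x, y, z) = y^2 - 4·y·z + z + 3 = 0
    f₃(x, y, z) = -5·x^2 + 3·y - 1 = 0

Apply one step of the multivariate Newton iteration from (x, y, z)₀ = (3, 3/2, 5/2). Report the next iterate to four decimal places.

(1.5940, 1.2732, 1.3675)

At (3, 3/2, 5/2): F = (1.2500, -7.2500, -41.5000).
Jacobian J = [[z, 0, x - 2·z], [0, 2·y - 4·z, -4·y + 1], [-10·x, 3, 0]].
At the point, J = [[2.5000, 0.0000, -2.0000], [0.0000, -7.0000, -5.0000], [-30.0000, 3.0000, 0.0000]] (det J = 457.5000).
Solving J·Δ = −F gives Δ = (-1.4060, -0.2268, -1.1325).
Then the next iterate is (x, y, z)₁ = (1.5940, 1.2732, 1.3675).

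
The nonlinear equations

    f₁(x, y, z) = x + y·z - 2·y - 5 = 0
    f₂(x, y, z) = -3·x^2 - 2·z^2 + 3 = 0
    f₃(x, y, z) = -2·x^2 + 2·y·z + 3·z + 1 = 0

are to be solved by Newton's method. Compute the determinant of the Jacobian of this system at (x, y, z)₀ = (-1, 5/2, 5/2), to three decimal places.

81.000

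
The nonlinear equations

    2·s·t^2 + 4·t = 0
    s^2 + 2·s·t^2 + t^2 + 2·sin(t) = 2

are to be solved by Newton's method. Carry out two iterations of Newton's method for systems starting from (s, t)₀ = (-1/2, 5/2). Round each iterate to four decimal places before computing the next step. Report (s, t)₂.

At (-1/2, 5/2): F = (3.7500, -0.553056).
Jacobian J = [[2·t^2, 4·s·t + 4], [2·s + 2·t^2, 4·s·t + 2·t + 2·cos(t)]].
At the point, J = [[12.5000, -1.0000], [11.5000, -1.602287]] (det J = -8.528590).
Solving J·Δ = −F gives Δ = (-0.7694, -5.8671).
Then the next iterate is (s, t)₁ = (-1.2694, -3.3671).
Round to (-1.2694, -3.3671) and repeat: F = (-42.251696, -17.387355), J = [[22.674725, 21.096787], [20.135925, 8.413225]].
Δ = (0.0485, 1.9507), so (s, t)₂ = (-1.2209, -1.4164).

(-1.2209, -1.4164)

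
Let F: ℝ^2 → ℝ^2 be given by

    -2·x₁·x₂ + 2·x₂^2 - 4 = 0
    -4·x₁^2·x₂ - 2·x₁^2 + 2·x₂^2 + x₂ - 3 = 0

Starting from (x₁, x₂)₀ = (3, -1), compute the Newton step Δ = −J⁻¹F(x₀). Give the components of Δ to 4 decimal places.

At (3, -1): F = (4.0000, 16.0000).
Jacobian J = [[-2·x₂, -2·x₁ + 4·x₂], [-8·x₁·x₂ - 4·x₁, -4·x₁^2 + 4·x₂ + 1]].
At the point, J = [[2.0000, -10.0000], [12.0000, -39.0000]] (det J = 42.0000).
Solving J·Δ = −F gives Δ = (-0.0952, 0.3810).

(-0.0952, 0.3810)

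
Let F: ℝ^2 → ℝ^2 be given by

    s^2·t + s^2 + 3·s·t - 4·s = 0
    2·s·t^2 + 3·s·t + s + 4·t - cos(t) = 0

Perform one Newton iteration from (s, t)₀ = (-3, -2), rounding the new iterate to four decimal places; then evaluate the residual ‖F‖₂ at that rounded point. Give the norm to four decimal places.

At (-3, -2): F = (21.0000, -16.583853).
Jacobian J = [[2·s·t + 2·s + 3·t - 4, s^2 + 3·s], [2·t^2 + 3·t + 1, 4·s·t + 3·s + sin(t) + 4]].
At the point, J = [[-4.0000, 0.0000], [3.0000, 18.090703]] (det J = -72.362810).
Solving J·Δ = −F gives Δ = (5.2500, 0.0461).
Then the next iterate is (s, t)₁ = (2.2500, -1.9539).
Re-evaluating at (2.2500, -1.9539): F = (-27.017944, -1.200861), so ‖F‖₂ = 27.0446.

27.0446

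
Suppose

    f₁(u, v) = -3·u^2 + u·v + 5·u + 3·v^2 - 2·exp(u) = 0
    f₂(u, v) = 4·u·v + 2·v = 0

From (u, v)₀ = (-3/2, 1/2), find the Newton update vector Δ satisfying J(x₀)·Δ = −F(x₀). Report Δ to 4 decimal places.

(1.0434, 0.0217)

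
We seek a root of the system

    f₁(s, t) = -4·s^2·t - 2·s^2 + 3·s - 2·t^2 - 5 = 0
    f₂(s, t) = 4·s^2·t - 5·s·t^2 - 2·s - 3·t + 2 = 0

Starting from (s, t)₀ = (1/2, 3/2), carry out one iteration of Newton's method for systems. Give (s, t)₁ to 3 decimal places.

At (1/2, 3/2): F = (-10.000, -7.625).
Jacobian J = [[-8·s·t - 4·s + 3, -4·s^2 - 4·t], [8·s·t - 5·t^2 - 2, 4·s^2 - 10·s·t - 3]].
At the point, J = [[-5.000, -7.000], [-7.250, -9.500]] (det J = -3.250).
Solving J·Δ = −F gives Δ = (12.808, -10.577).
Then the next iterate is (s, t)₁ = (13.308, -9.077).

(13.308, -9.077)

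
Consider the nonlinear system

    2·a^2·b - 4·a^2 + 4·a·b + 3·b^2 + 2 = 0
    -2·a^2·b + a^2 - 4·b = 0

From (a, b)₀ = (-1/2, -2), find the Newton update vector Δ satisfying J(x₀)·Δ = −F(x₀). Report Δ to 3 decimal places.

(0.783, 1.185)

At (-1/2, -2): F = (16.000, 9.250).
Jacobian J = [[4·a·b - 8·a + 4·b, 2·a^2 + 4·a + 6·b], [-4·a·b + 2·a, -2·a^2 - 4]].
At the point, J = [[0.000, -13.500], [-5.000, -4.500]] (det J = -67.500).
Solving J·Δ = −F gives Δ = (0.783, 1.185).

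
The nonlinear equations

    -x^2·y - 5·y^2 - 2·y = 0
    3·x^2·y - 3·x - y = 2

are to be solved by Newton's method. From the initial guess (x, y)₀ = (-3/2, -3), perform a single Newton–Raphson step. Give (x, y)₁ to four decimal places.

(-1.2098, -1.6461)

At (-3/2, -3): F = (-32.2500, -14.7500).
Jacobian J = [[-2·x·y, -x^2 - 10·y - 2], [6·x·y - 3, 3·x^2 - 1]].
At the point, J = [[-9.0000, 25.7500], [24.0000, 5.7500]] (det J = -669.7500).
Solving J·Δ = −F gives Δ = (0.2902, 1.3539).
Then the next iterate is (x, y)₁ = (-1.2098, -1.6461).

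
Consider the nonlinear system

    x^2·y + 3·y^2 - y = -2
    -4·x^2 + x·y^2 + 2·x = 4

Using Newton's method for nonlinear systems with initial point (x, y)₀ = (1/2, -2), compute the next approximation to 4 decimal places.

At (1/2, -2): F = (15.5000, -2.0000).
Jacobian J = [[2·x·y, x^2 + 6·y - 1], [-8·x + y^2 + 2, 2·x·y]].
At the point, J = [[-2.0000, -12.7500], [2.0000, -2.0000]] (det J = 29.5000).
Solving J·Δ = −F gives Δ = (1.9153, 0.9153).
Then the next iterate is (x, y)₁ = (2.4153, -1.0847).

(2.4153, -1.0847)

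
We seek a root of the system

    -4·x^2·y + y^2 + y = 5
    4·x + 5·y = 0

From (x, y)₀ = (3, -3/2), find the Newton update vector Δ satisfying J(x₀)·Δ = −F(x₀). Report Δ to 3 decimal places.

(-1.264, 0.111)

At (3, -3/2): F = (49.750, 4.500).
Jacobian J = [[-8·x·y, -4·x^2 + 2·y + 1], [4, 5]].
At the point, J = [[36.000, -38.000], [4.000, 5.000]] (det J = 332.000).
Solving J·Δ = −F gives Δ = (-1.264, 0.111).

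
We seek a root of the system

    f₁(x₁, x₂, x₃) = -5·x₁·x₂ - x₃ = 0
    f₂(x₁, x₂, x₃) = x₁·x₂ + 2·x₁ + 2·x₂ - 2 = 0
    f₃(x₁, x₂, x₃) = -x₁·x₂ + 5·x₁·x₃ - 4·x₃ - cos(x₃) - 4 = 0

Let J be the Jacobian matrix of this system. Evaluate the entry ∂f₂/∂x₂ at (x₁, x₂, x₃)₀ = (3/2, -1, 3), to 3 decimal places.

∂f₂/∂x₂ = x₁ + 2.
At (3/2, -1, 3) this is 3.500.

3.500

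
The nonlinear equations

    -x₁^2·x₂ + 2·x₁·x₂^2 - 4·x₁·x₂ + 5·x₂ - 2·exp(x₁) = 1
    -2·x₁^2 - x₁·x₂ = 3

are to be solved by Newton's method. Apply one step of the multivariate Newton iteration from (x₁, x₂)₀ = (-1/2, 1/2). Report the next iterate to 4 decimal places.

At (-1/2, 1/2): F = (0.911939, -3.2500).
Jacobian J = [[-2·x₁·x₂ + 2·x₂^2 - 4·x₂ - 2·exp(x₁), -x₁^2 + 4·x₁·x₂ - 4·x₁ + 5], [-4·x₁ - x₂, -x₁]].
At the point, J = [[-2.213061, 5.7500], [1.5000, 0.5000]] (det J = -9.731531).
Solving J·Δ = −F gives Δ = (1.9672, 0.5985).
Then the next iterate is (x₁, x₂)₁ = (1.4672, 1.0985).

(1.4672, 1.0985)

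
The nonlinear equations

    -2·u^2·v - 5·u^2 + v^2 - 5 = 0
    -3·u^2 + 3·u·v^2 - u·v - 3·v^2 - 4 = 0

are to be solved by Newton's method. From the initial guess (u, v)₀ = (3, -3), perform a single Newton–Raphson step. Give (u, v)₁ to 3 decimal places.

At (3, -3): F = (13.000, 32.000).
Jacobian J = [[-4·u·v - 10·u, -2·u^2 + 2·v], [-6·u + 3·v^2 - v, 6·u·v - u - 6·v]].
At the point, J = [[6.000, -24.000], [12.000, -39.000]] (det J = 54.000).
Solving J·Δ = −F gives Δ = (-4.833, -0.667).
Then the next iterate is (u, v)₁ = (-1.833, -3.667).

(-1.833, -3.667)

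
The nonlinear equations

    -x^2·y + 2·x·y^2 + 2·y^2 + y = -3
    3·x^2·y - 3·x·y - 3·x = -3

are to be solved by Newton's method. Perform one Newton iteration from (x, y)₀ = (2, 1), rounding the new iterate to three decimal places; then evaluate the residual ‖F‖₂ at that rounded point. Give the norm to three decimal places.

2.645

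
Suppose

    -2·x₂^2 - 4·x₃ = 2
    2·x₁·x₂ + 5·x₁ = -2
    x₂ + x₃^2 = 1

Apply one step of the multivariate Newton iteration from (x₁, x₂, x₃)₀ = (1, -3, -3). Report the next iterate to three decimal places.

At (1, -3, -3): F = (-8.000, 1.000, 5.000).
Jacobian J = [[0, -4·x₂, -4], [2·x₂ + 5, 2·x₁, 0], [0, 1, 2·x₃]].
At the point, J = [[0.000, 12.000, -4.000], [-1.000, 2.000, 0.000], [0.000, 1.000, -6.000]] (det J = -68.000).
Solving J·Δ = −F gives Δ = (3.000, 1.000, 1.000).
Then the next iterate is (x₁, x₂, x₃)₁ = (4.000, -2.000, -2.000).

(4.000, -2.000, -2.000)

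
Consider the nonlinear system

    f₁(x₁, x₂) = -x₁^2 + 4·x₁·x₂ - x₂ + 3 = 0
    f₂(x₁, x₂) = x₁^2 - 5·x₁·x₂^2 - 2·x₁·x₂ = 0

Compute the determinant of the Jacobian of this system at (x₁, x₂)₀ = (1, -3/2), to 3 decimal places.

J = [[-2·x₁ + 4·x₂, 4·x₁ - 1], [2·x₁ - 5·x₂^2 - 2·x₂, -10·x₁·x₂ - 2·x₁]].
At the point, J = [[-8.000, 3.000], [-6.250, 13.000]].
det J = -85.250.

-85.250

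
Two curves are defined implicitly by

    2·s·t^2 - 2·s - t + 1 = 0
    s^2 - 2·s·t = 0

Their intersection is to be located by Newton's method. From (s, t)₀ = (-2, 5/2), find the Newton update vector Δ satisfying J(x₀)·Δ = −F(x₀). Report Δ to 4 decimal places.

(1.3878, -0.3776)

At (-2, 5/2): F = (-22.5000, 14.0000).
Jacobian J = [[2·t^2 - 2, 4·s·t - 1], [2·s - 2·t, -2·s]].
At the point, J = [[10.5000, -21.0000], [-9.0000, 4.0000]] (det J = -147.0000).
Solving J·Δ = −F gives Δ = (1.3878, -0.3776).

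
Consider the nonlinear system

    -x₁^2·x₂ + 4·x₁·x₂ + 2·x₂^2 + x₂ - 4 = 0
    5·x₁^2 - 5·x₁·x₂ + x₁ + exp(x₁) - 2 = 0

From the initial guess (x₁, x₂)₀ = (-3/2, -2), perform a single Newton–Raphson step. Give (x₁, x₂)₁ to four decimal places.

(-1.3057, -0.9652)

At (-3/2, -2): F = (18.5000, -7.026870).
Jacobian J = [[-2·x₁·x₂ + 4·x₂, -x₁^2 + 4·x₁ + 4·x₂ + 1], [10·x₁ - 5·x₂ + exp(x₁) + 1, -5·x₁]].
At the point, J = [[-14.0000, -15.2500], [-3.776870, 7.5000]] (det J = -162.597265).
Solving J·Δ = −F gives Δ = (0.1943, 1.0348).
Then the next iterate is (x₁, x₂)₁ = (-1.3057, -0.9652).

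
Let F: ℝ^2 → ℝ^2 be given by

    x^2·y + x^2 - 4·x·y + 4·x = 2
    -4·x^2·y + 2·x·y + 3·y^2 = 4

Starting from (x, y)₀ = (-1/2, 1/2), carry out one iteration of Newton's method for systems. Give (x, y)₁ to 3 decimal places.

(0.610, 1.420)

At (-1/2, 1/2): F = (-2.625, -4.250).
Jacobian J = [[2·x·y + 2·x - 4·y + 4, x^2 - 4·x], [-8·x·y + 2·y, -4·x^2 + 2·x + 6·y]].
At the point, J = [[0.500, 2.250], [3.000, 1.000]] (det J = -6.250).
Solving J·Δ = −F gives Δ = (1.110, 0.920).
Then the next iterate is (x, y)₁ = (0.610, 1.420).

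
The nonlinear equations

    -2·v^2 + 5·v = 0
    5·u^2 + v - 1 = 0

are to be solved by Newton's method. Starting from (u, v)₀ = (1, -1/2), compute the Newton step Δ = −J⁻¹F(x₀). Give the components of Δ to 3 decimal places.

(-0.393, 0.429)

At (1, -1/2): F = (-3.000, 3.500).
Jacobian J = [[0, -4·v + 5], [10·u, 1]].
At the point, J = [[0.000, 7.000], [10.000, 1.000]] (det J = -70.000).
Solving J·Δ = −F gives Δ = (-0.393, 0.429).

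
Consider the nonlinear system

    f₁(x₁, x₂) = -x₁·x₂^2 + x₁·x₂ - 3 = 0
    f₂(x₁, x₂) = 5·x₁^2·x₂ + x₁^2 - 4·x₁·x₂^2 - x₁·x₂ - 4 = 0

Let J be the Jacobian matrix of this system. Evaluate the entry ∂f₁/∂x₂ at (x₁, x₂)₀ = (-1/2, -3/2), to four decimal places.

-2.0000

∂f₁/∂x₂ = -2·x₁·x₂ + x₁.
At (-1/2, -3/2) this is -2.0000.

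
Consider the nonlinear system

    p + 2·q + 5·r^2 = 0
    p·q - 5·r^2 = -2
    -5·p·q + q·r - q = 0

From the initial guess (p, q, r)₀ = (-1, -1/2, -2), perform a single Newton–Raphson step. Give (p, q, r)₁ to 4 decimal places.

At (-1, -1/2, -2): F = (18.0000, -17.5000, -1.0000).
Jacobian J = [[1, 2, 10·r], [q, p, -10·r], [-5·q, -5·p + r - 1, q]].
At the point, J = [[1.0000, 2.0000, -20.0000], [-0.5000, -1.0000, 20.0000], [2.5000, 2.0000, -0.5000]] (det J = 30.0000).
Solving J·Δ = −F gives Δ = (1.6167, -1.3083, 0.8500).
Then the next iterate is (p, q, r)₁ = (0.6167, -1.8083, -1.1500).

(0.6167, -1.8083, -1.1500)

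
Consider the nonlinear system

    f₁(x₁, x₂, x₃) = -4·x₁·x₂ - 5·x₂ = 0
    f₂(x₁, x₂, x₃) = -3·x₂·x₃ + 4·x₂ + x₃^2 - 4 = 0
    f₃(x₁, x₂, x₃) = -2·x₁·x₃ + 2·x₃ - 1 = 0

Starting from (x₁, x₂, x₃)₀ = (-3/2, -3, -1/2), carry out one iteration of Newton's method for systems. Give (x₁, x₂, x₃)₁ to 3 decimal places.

At (-3/2, -3, -1/2): F = (-3.000, -20.250, -3.500).
Jacobian J = [[-4·x₂, -4·x₁ - 5, 0], [0, -3·x₃ + 4, -3·x₂ + 2·x₃], [-2·x₃, 0, -2·x₁ + 2]].
At the point, J = [[12.000, 1.000, 0.000], [0.000, 5.500, 8.000], [1.000, 0.000, 5.000]] (det J = 338.000).
Solving J·Δ = −F gives Δ = (0.027, 2.672, 0.695).
Then the next iterate is (x₁, x₂, x₃)₁ = (-1.473, -0.328, 0.195).

(-1.473, -0.328, 0.195)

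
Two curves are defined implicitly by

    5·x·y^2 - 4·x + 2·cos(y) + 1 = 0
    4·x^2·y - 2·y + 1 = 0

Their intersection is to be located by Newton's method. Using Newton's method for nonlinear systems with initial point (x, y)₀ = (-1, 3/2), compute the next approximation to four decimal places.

(-0.7056, 1.2661)

At (-1, 3/2): F = (-6.108526, 4.0000).
Jacobian J = [[5·y^2 - 4, 10·x·y - 2·sin(y)], [8·x·y, 4·x^2 - 2]].
At the point, J = [[7.2500, -16.994990], [-12.0000, 2.0000]] (det J = -189.439880).
Solving J·Δ = −F gives Δ = (0.2944, -0.2339).
Then the next iterate is (x, y)₁ = (-0.7056, 1.2661).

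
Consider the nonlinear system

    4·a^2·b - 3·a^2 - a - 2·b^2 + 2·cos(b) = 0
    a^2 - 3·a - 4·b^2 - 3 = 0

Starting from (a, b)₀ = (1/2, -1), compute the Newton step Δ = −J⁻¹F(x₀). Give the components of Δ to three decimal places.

At (1/2, -1): F = (-3.16940, -8.250).
Jacobian J = [[8·a·b - 6·a - 1, 4·a^2 - 4·b - 2·sin(b)], [2·a - 3, -8·b]].
At the point, J = [[-8.000, 6.68294], [-2.000, 8.000]] (det J = -50.63412).
Solving J·Δ = −F gives Δ = (0.588, 1.178).

(0.588, 1.178)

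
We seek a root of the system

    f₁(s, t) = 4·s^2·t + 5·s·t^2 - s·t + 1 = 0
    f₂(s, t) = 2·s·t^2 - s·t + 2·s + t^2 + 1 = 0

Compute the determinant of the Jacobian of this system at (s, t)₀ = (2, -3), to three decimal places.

J = [[8·s·t + 5·t^2 - t, 4·s^2 + 10·s·t - s], [2·t^2 - t + 2, 4·s·t - s + 2·t]].
At the point, J = [[0.000, -46.000], [23.000, -32.000]].
det J = 1058.000.

1058.000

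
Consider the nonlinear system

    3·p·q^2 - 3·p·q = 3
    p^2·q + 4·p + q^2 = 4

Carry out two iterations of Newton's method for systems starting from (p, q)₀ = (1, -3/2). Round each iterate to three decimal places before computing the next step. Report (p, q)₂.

(0.139, -1.914)

At (1, -3/2): F = (8.250, 0.750).
Jacobian J = [[3·q^2 - 3·q, 6·p·q - 3·p], [2·p·q + 4, p^2 + 2·q]].
At the point, J = [[11.250, -12.000], [1.000, -2.000]] (det J = -10.500).
Solving J·Δ = −F gives Δ = (-0.714, 0.018).
Then the next iterate is (p, q)₁ = (0.286, -1.482).
Round to (0.286, -1.482) and repeat: F = (0.15600, -0.78090), J = [[11.03497, -3.40111], [3.15230, -2.88220]].
Δ = (-0.147, -0.432), so (p, q)₂ = (0.139, -1.914).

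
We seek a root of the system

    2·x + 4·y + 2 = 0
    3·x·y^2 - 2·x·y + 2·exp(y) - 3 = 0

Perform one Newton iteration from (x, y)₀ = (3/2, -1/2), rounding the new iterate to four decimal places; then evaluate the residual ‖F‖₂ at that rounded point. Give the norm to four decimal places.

0.9803

At (3/2, -1/2): F = (3.0000, 0.838061).
Jacobian J = [[2, 4], [3·y^2 - 2·y, 6·x·y - 2·x + 2·exp(y)]].
At the point, J = [[2.0000, 4.0000], [1.7500, -6.286939]] (det J = -19.573877).
Solving J·Δ = −F gives Δ = (-1.1348, -0.1826).
Then the next iterate is (x, y)₁ = (0.3652, -0.6826).
Re-evaluating at (0.3652, -0.6826): F = (0.0000, -0.980339), so ‖F‖₂ = 0.9803.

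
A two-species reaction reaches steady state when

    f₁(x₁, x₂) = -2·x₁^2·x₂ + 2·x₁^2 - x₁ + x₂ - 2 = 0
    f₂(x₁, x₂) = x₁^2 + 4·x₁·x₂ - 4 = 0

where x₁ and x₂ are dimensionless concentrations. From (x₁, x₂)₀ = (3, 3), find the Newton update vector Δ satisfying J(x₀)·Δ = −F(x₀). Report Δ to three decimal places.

At (3, 3): F = (-38.000, 41.000).
Jacobian J = [[-4·x₁·x₂ + 4·x₁ - 1, -2·x₁^2 + 1], [2·x₁ + 4·x₂, 4·x₁]].
At the point, J = [[-25.000, -17.000], [18.000, 12.000]] (det J = 6.000).
Solving J·Δ = −F gives Δ = (-40.167, 56.833).

(-40.167, 56.833)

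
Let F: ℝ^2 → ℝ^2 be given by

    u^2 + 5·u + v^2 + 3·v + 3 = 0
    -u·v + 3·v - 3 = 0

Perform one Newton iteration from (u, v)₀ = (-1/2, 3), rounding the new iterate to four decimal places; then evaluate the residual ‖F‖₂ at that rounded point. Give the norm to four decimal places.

4.4282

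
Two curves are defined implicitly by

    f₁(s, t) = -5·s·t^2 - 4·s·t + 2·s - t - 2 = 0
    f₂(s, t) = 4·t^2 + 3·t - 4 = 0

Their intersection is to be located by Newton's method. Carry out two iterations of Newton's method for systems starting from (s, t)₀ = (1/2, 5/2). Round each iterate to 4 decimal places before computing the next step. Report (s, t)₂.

(0.0118, 0.7916)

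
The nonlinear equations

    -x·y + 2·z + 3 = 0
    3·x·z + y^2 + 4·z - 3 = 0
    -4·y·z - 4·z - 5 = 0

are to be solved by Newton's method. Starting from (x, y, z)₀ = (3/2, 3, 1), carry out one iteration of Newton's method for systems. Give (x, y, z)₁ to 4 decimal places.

At (3/2, 3, 1): F = (0.5000, 14.5000, -21.0000).
Jacobian J = [[-y, -x, 2], [3·z, 2·y, 3·x + 4], [0, -4·z, -4·y - 4]].
At the point, J = [[-3.0000, -1.5000, 2.0000], [3.0000, 6.0000, 8.5000], [0.0000, -4.0000, -16.0000]] (det J = 90.0000).
Solving J·Δ = −F gives Δ = (-0.2750, -0.6500, -1.1500).
Then the next iterate is (x, y, z)₁ = (1.2250, 2.3500, -0.1500).

(1.2250, 2.3500, -0.1500)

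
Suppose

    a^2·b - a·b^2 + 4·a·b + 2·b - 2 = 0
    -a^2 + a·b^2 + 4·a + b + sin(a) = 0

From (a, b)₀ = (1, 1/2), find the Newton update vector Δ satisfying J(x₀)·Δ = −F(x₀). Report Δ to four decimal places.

(-2.2282, 0.8129)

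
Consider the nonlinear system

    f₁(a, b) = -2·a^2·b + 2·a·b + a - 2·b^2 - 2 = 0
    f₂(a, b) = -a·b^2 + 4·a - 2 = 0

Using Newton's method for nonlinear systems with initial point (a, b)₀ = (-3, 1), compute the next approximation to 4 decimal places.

(-0.1609, 1.4138)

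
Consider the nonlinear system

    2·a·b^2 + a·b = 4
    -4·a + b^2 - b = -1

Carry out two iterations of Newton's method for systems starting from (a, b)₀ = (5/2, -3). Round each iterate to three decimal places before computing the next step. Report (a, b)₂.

At (5/2, -3): F = (33.500, 3.000).
Jacobian J = [[2·b^2 + b, 4·a·b + a], [-4, 2·b - 1]].
At the point, J = [[15.000, -27.500], [-4.000, -7.000]] (det J = -215.000).
Solving J·Δ = −F gives Δ = (-0.707, 0.833).
Then the next iterate is (a, b)₁ = (1.793, -2.167).
Round to (1.793, -2.167) and repeat: F = (8.95403, 0.69089), J = [[7.22478, -13.74872], [-4.000, -5.334]].
Δ = (-0.409, 0.436), so (a, b)₂ = (1.384, -1.731).

(1.384, -1.731)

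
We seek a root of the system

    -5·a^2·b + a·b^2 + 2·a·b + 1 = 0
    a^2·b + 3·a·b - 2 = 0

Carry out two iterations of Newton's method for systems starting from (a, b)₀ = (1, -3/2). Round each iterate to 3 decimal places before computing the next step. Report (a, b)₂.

At (1, -3/2): F = (7.750, -8.000).
Jacobian J = [[-10·a·b + b^2 + 2·b, -5·a^2 + 2·a·b + 2·a], [2·a·b + 3·b, a^2 + 3·a]].
At the point, J = [[14.250, -6.000], [-7.500, 4.000]] (det J = 12.000).
Solving J·Δ = −F gives Δ = (1.417, 4.656).
Then the next iterate is (a, b)₁ = (2.417, 3.156).
Round to (2.417, 3.156) and repeat: F = (-51.85477, 39.32116), J = [[-60.00818, -9.11934], [24.72410, 13.09289]].
Δ = (-0.572, -1.923), so (a, b)₂ = (1.845, 1.233).

(1.845, 1.233)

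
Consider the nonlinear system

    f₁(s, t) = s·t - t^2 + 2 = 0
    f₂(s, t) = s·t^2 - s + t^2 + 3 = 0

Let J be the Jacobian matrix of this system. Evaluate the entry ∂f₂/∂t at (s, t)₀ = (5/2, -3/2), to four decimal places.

∂f₂/∂t = 2·s·t + 2·t.
At (5/2, -3/2) this is -10.5000.

-10.5000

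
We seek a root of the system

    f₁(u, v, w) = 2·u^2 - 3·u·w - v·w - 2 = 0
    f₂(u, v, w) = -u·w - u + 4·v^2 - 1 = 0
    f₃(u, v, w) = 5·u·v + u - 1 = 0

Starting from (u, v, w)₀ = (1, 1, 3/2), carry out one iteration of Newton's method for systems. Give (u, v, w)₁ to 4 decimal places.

At (1, 1, 3/2): F = (-6.0000, 0.5000, 5.0000).
Jacobian J = [[4·u - 3·w, -w, -3·u - v], [-w - 1, 8·v, -u], [5·v + 1, 5·u, 0]].
At the point, J = [[-0.5000, -1.5000, -4.0000], [-2.5000, 8.0000, -1.0000], [6.0000, 5.0000, 0.0000]] (det J = 248.5000).
Solving J·Δ = −F gives Δ = (-0.5131, -0.3843, -1.2918).
Then the next iterate is (u, v, w)₁ = (0.4869, 0.6157, 0.2082).

(0.4869, 0.6157, 0.2082)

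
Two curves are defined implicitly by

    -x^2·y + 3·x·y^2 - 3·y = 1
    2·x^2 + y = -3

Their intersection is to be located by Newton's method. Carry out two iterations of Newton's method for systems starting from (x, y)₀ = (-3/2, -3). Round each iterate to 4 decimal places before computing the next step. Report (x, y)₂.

(-0.2422, -2.7555)

At (-3/2, -3): F = (-25.7500, 4.5000).
Jacobian J = [[-2·x·y + 3·y^2, -x^2 + 6·x·y - 3], [4·x, 1]].
At the point, J = [[18.0000, 21.7500], [-6.0000, 1.0000]] (det J = 148.5000).
Solving J·Δ = −F gives Δ = (0.8325, 0.4949).
Then the next iterate is (x, y)₁ = (-0.6675, -2.5051).
Round to (-0.6675, -2.5051) and repeat: F = (-4.935278, 1.386013), J = [[15.482270, 6.587369], [-2.6700, 1.0000]].
Δ = (0.4253, -0.2504), so (x, y)₂ = (-0.2422, -2.7555).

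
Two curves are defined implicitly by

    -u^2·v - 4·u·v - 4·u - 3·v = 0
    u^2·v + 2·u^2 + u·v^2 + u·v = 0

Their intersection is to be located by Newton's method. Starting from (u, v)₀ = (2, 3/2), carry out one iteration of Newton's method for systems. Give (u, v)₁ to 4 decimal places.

(2.5859, -1.1582)

At (2, 3/2): F = (-30.5000, 21.5000).
Jacobian J = [[-2·u·v - 4·v - 4, -u^2 - 4·u - 3], [2·u·v + 4·u + v^2 + v, u^2 + 2·u·v + u]].
At the point, J = [[-16.0000, -15.0000], [17.7500, 12.0000]] (det J = 74.2500).
Solving J·Δ = −F gives Δ = (0.5859, -2.6582).
Then the next iterate is (u, v)₁ = (2.5859, -1.1582).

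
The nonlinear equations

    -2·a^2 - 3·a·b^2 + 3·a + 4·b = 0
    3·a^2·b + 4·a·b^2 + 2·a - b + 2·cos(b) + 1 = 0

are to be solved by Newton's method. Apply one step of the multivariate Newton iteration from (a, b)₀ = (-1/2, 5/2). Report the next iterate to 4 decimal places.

(-0.9417, 0.4611)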